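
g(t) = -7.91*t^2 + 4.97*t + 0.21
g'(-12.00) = 194.81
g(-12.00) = -1198.47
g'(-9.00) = 147.35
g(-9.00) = -685.23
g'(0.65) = -5.31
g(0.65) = 0.10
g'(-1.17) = 23.48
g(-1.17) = -16.43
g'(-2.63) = 46.58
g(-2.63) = -67.57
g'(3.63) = -52.46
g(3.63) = -85.98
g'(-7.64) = 125.83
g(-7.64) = -499.46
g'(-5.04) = 84.70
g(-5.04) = -225.77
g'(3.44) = -49.45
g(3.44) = -76.30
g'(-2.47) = 44.05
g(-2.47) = -60.32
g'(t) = 4.97 - 15.82*t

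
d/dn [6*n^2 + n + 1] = 12*n + 1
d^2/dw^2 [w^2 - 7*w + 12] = 2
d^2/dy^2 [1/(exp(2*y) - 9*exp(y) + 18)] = ((9 - 4*exp(y))*(exp(2*y) - 9*exp(y) + 18) + 2*(2*exp(y) - 9)^2*exp(y))*exp(y)/(exp(2*y) - 9*exp(y) + 18)^3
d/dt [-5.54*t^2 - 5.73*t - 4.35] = -11.08*t - 5.73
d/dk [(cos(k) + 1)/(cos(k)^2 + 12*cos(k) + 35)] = (cos(k)^2 + 2*cos(k) - 23)*sin(k)/(cos(k)^2 + 12*cos(k) + 35)^2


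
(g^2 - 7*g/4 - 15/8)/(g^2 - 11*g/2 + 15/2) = (g + 3/4)/(g - 3)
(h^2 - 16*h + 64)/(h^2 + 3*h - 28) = (h^2 - 16*h + 64)/(h^2 + 3*h - 28)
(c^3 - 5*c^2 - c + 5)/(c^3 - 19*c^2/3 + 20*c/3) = 3*(c^2 - 1)/(c*(3*c - 4))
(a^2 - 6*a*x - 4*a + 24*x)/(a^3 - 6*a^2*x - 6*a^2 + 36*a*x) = (a - 4)/(a*(a - 6))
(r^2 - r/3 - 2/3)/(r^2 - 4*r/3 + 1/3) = (3*r + 2)/(3*r - 1)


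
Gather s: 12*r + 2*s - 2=12*r + 2*s - 2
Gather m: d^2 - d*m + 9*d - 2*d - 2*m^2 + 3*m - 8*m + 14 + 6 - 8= d^2 + 7*d - 2*m^2 + m*(-d - 5) + 12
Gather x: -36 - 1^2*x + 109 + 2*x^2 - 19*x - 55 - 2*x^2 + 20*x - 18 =0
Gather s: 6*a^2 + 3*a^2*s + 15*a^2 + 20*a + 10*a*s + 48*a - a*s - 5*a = 21*a^2 + 63*a + s*(3*a^2 + 9*a)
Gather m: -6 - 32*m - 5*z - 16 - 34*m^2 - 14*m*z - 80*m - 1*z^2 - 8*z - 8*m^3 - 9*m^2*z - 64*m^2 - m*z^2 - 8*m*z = -8*m^3 + m^2*(-9*z - 98) + m*(-z^2 - 22*z - 112) - z^2 - 13*z - 22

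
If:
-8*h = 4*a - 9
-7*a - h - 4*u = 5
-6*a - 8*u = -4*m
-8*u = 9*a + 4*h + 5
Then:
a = -11/24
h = 65/48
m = -217/96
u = -151/192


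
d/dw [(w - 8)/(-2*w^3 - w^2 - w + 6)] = (-2*w^3 - w^2 - w + (w - 8)*(6*w^2 + 2*w + 1) + 6)/(2*w^3 + w^2 + w - 6)^2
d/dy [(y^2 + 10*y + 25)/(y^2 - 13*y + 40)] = (-23*y^2 + 30*y + 725)/(y^4 - 26*y^3 + 249*y^2 - 1040*y + 1600)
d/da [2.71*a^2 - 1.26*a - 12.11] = 5.42*a - 1.26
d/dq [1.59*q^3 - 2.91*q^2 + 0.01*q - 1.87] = 4.77*q^2 - 5.82*q + 0.01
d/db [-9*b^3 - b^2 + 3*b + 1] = -27*b^2 - 2*b + 3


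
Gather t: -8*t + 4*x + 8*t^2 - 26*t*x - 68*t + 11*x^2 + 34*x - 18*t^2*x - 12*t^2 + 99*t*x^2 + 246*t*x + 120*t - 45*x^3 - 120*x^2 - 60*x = t^2*(-18*x - 4) + t*(99*x^2 + 220*x + 44) - 45*x^3 - 109*x^2 - 22*x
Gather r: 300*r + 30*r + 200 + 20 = 330*r + 220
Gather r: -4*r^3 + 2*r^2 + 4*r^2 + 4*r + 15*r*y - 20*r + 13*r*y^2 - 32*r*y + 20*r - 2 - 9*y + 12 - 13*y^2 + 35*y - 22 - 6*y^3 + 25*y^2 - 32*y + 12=-4*r^3 + 6*r^2 + r*(13*y^2 - 17*y + 4) - 6*y^3 + 12*y^2 - 6*y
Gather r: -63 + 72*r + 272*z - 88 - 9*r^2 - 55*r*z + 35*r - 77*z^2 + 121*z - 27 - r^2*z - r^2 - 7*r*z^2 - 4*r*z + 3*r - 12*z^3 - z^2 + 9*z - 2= r^2*(-z - 10) + r*(-7*z^2 - 59*z + 110) - 12*z^3 - 78*z^2 + 402*z - 180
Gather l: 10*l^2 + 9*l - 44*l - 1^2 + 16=10*l^2 - 35*l + 15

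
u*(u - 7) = u^2 - 7*u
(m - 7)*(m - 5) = m^2 - 12*m + 35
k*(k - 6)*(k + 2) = k^3 - 4*k^2 - 12*k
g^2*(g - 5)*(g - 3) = g^4 - 8*g^3 + 15*g^2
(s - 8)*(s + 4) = s^2 - 4*s - 32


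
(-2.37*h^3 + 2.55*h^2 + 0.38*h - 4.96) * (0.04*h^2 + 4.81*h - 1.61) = -0.0948*h^5 - 11.2977*h^4 + 16.0964*h^3 - 2.4761*h^2 - 24.4694*h + 7.9856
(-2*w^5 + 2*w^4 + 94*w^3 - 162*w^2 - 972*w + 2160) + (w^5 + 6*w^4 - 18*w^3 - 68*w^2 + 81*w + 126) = -w^5 + 8*w^4 + 76*w^3 - 230*w^2 - 891*w + 2286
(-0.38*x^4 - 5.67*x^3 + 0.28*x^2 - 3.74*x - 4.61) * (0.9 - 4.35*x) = 1.653*x^5 + 24.3225*x^4 - 6.321*x^3 + 16.521*x^2 + 16.6875*x - 4.149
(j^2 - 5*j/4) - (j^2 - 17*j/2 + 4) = 29*j/4 - 4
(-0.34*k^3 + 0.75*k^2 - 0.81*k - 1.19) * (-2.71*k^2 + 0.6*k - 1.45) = 0.9214*k^5 - 2.2365*k^4 + 3.1381*k^3 + 1.6514*k^2 + 0.4605*k + 1.7255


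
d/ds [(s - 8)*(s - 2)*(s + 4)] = 3*s^2 - 12*s - 24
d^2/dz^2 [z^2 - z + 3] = 2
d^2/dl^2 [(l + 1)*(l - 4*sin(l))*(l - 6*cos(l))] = 4*l^2*sin(l) + 6*l^2*cos(l) + 28*l*sin(l) - 48*l*sin(2*l) - 10*l*cos(l) + 6*l + 4*sin(l) - 20*cos(l) + 48*sqrt(2)*cos(2*l + pi/4) + 2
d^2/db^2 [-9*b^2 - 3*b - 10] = -18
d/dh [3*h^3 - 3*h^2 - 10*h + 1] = 9*h^2 - 6*h - 10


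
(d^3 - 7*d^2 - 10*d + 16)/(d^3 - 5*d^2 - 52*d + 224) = (d^2 + d - 2)/(d^2 + 3*d - 28)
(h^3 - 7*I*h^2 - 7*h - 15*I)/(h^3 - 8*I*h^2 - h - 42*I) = (h^2 - 4*I*h + 5)/(h^2 - 5*I*h + 14)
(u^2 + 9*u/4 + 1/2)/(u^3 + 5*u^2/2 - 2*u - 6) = (4*u + 1)/(2*(2*u^2 + u - 6))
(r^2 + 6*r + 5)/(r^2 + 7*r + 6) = (r + 5)/(r + 6)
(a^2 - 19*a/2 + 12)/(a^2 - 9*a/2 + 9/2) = (a - 8)/(a - 3)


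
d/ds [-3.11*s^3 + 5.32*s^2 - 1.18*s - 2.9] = -9.33*s^2 + 10.64*s - 1.18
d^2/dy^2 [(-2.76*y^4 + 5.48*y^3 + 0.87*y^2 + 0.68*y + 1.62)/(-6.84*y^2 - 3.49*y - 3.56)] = (258.256512*y^6 + 395.313696*y^5 + 604.94508*y^4 + 659.956159999999*y^3 - 316.411584*y^2 - 549.390288*y + 34.276892)/(320.013504*y^6 + 489.845232*y^5 + 749.60586*y^4 + 552.405925*y^3 + 390.14574*y^2 + 132.692592*y + 45.118016)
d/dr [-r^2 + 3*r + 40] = 3 - 2*r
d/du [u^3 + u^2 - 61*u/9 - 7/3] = 3*u^2 + 2*u - 61/9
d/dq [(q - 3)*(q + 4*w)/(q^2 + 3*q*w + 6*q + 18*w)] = (-(q - 3)*(q + 4*w)*(2*q + 3*w + 6) + (2*q + 4*w - 3)*(q^2 + 3*q*w + 6*q + 18*w))/(q^2 + 3*q*w + 6*q + 18*w)^2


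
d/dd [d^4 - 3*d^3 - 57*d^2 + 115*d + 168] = 4*d^3 - 9*d^2 - 114*d + 115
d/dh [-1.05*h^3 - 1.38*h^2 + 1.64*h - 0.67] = -3.15*h^2 - 2.76*h + 1.64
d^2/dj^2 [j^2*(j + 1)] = 6*j + 2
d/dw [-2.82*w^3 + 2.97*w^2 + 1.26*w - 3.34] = -8.46*w^2 + 5.94*w + 1.26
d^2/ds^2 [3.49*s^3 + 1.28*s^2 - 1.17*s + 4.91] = 20.94*s + 2.56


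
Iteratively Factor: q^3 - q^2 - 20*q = (q)*(q^2 - q - 20) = q*(q - 5)*(q + 4)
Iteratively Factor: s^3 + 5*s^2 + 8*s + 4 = (s + 2)*(s^2 + 3*s + 2) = (s + 2)^2*(s + 1)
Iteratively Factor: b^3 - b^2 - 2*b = (b - 2)*(b^2 + b) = (b - 2)*(b + 1)*(b)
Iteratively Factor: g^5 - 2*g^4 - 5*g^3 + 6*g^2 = (g)*(g^4 - 2*g^3 - 5*g^2 + 6*g) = g*(g - 3)*(g^3 + g^2 - 2*g) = g*(g - 3)*(g - 1)*(g^2 + 2*g) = g*(g - 3)*(g - 1)*(g + 2)*(g)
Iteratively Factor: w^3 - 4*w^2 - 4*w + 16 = (w - 4)*(w^2 - 4) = (w - 4)*(w + 2)*(w - 2)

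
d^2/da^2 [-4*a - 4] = 0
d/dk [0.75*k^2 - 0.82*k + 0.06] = 1.5*k - 0.82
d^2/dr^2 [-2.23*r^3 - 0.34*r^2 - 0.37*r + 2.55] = -13.38*r - 0.68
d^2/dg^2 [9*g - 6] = 0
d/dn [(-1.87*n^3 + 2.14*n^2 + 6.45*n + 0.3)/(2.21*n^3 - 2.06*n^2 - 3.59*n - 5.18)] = (-0.877200000000002*n^4 - 15.0824*n^3 + 32.6752*n^2 - 20.9344*n - 32.334)/(4.8841*n^6 - 9.1052*n^5 - 11.6242*n^4 - 8.1048*n^3 + 34.2297*n^2 + 37.1924*n + 26.8324)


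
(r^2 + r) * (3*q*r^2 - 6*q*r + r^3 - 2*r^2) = 3*q*r^4 - 3*q*r^3 - 6*q*r^2 + r^5 - r^4 - 2*r^3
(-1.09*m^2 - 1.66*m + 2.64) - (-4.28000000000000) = -1.09*m^2 - 1.66*m + 6.92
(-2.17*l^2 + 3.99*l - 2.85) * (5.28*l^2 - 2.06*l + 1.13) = -11.4576*l^4 + 25.5374*l^3 - 25.7195*l^2 + 10.3797*l - 3.2205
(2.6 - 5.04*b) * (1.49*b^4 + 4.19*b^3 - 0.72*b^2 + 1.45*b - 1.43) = -7.5096*b^5 - 17.2436*b^4 + 14.5228*b^3 - 9.18*b^2 + 10.9772*b - 3.718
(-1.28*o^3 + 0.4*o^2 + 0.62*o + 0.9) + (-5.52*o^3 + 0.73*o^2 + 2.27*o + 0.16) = -6.8*o^3 + 1.13*o^2 + 2.89*o + 1.06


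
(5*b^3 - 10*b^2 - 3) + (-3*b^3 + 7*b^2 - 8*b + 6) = 2*b^3 - 3*b^2 - 8*b + 3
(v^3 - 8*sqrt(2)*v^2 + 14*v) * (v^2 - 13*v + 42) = v^5 - 13*v^4 - 8*sqrt(2)*v^4 + 56*v^3 + 104*sqrt(2)*v^3 - 336*sqrt(2)*v^2 - 182*v^2 + 588*v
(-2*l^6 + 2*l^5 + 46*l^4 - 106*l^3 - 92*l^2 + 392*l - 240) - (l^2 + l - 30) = -2*l^6 + 2*l^5 + 46*l^4 - 106*l^3 - 93*l^2 + 391*l - 210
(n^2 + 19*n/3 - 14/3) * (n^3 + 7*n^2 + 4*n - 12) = n^5 + 40*n^4/3 + 131*n^3/3 - 58*n^2/3 - 284*n/3 + 56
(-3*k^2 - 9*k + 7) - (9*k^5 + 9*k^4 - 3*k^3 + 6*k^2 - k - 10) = -9*k^5 - 9*k^4 + 3*k^3 - 9*k^2 - 8*k + 17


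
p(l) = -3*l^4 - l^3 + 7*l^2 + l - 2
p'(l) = -12*l^3 - 3*l^2 + 14*l + 1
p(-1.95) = -13.29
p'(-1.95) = 51.27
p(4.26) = -936.02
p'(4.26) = -921.51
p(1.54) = -4.38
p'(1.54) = -28.38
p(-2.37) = -46.39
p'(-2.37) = 110.71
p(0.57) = 0.34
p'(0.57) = 5.78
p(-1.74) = -4.78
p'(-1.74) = 30.77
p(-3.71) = -426.65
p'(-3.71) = 520.55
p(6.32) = -4754.71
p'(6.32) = -3059.58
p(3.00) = -206.00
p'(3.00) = -308.00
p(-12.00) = -59486.00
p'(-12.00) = 20137.00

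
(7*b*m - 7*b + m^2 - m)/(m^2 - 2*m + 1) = (7*b + m)/(m - 1)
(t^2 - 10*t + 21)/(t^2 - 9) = (t - 7)/(t + 3)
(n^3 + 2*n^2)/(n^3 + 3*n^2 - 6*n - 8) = n^2*(n + 2)/(n^3 + 3*n^2 - 6*n - 8)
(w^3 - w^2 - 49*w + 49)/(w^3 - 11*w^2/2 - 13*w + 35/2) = 2*(w + 7)/(2*w + 5)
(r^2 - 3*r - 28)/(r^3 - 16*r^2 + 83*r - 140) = (r + 4)/(r^2 - 9*r + 20)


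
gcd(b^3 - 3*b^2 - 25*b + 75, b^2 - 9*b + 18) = b - 3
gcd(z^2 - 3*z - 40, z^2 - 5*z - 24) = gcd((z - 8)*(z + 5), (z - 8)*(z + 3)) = z - 8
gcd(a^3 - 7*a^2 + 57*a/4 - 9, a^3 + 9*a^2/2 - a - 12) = a - 3/2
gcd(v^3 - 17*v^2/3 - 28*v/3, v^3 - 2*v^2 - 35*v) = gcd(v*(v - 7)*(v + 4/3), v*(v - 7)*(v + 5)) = v^2 - 7*v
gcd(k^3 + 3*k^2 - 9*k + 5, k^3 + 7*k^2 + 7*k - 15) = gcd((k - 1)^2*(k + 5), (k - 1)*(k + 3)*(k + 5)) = k^2 + 4*k - 5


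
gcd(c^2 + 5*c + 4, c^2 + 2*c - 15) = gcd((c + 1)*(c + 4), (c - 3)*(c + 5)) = 1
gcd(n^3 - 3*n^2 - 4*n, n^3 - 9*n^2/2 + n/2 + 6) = n^2 - 3*n - 4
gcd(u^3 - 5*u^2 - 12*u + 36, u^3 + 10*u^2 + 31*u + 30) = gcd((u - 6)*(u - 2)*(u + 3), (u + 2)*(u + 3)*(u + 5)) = u + 3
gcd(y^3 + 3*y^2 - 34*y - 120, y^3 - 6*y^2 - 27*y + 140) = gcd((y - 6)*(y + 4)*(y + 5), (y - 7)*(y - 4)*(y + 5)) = y + 5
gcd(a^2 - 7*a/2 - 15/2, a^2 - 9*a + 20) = a - 5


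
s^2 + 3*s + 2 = (s + 1)*(s + 2)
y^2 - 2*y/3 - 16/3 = (y - 8/3)*(y + 2)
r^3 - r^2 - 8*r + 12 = (r - 2)^2*(r + 3)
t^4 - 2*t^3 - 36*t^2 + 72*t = t*(t - 6)*(t - 2)*(t + 6)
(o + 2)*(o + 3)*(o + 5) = o^3 + 10*o^2 + 31*o + 30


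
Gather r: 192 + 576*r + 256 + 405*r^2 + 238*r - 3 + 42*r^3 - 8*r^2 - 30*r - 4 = 42*r^3 + 397*r^2 + 784*r + 441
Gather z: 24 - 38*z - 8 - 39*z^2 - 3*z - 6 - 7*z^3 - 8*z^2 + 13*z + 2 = -7*z^3 - 47*z^2 - 28*z + 12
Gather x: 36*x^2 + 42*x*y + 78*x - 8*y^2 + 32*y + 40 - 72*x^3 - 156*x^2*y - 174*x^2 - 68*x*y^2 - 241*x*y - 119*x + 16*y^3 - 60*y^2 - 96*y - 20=-72*x^3 + x^2*(-156*y - 138) + x*(-68*y^2 - 199*y - 41) + 16*y^3 - 68*y^2 - 64*y + 20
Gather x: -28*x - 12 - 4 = -28*x - 16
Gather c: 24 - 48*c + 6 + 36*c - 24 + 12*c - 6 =0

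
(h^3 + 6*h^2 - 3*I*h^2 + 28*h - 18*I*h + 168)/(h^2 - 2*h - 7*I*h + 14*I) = (h^2 + h*(6 + 4*I) + 24*I)/(h - 2)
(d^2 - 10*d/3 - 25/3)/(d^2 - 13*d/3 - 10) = (d - 5)/(d - 6)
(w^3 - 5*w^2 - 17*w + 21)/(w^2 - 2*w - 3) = (-w^3 + 5*w^2 + 17*w - 21)/(-w^2 + 2*w + 3)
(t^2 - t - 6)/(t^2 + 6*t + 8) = (t - 3)/(t + 4)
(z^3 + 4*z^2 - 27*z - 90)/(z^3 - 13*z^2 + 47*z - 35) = (z^2 + 9*z + 18)/(z^2 - 8*z + 7)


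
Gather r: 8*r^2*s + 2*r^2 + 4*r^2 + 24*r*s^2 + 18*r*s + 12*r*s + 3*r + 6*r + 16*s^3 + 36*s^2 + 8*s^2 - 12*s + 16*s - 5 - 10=r^2*(8*s + 6) + r*(24*s^2 + 30*s + 9) + 16*s^3 + 44*s^2 + 4*s - 15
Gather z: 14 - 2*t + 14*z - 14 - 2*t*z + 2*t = z*(14 - 2*t)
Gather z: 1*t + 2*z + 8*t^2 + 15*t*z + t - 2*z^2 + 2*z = 8*t^2 + 2*t - 2*z^2 + z*(15*t + 4)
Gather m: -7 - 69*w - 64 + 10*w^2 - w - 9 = 10*w^2 - 70*w - 80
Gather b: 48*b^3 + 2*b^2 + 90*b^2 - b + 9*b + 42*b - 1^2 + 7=48*b^3 + 92*b^2 + 50*b + 6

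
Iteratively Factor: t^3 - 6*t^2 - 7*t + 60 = (t - 4)*(t^2 - 2*t - 15) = (t - 5)*(t - 4)*(t + 3)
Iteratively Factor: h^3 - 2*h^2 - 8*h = (h - 4)*(h^2 + 2*h) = h*(h - 4)*(h + 2)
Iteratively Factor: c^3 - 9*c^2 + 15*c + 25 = (c - 5)*(c^2 - 4*c - 5) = (c - 5)*(c + 1)*(c - 5)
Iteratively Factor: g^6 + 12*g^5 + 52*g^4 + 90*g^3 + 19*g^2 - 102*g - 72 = (g + 3)*(g^5 + 9*g^4 + 25*g^3 + 15*g^2 - 26*g - 24) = (g + 2)*(g + 3)*(g^4 + 7*g^3 + 11*g^2 - 7*g - 12) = (g - 1)*(g + 2)*(g + 3)*(g^3 + 8*g^2 + 19*g + 12) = (g - 1)*(g + 1)*(g + 2)*(g + 3)*(g^2 + 7*g + 12) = (g - 1)*(g + 1)*(g + 2)*(g + 3)^2*(g + 4)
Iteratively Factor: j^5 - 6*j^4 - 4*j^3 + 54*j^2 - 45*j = (j - 5)*(j^4 - j^3 - 9*j^2 + 9*j) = (j - 5)*(j - 3)*(j^3 + 2*j^2 - 3*j) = (j - 5)*(j - 3)*(j + 3)*(j^2 - j) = (j - 5)*(j - 3)*(j - 1)*(j + 3)*(j)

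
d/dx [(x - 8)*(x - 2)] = 2*x - 10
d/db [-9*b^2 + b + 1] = 1 - 18*b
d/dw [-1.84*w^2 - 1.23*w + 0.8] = -3.68*w - 1.23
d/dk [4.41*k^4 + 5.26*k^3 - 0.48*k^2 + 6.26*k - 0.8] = 17.64*k^3 + 15.78*k^2 - 0.96*k + 6.26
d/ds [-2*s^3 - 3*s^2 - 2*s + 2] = -6*s^2 - 6*s - 2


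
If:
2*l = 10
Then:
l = 5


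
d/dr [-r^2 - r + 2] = -2*r - 1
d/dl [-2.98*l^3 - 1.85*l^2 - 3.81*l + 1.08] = -8.94*l^2 - 3.7*l - 3.81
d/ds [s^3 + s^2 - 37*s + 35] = 3*s^2 + 2*s - 37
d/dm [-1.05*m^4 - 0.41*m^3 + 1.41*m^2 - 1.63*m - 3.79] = -4.2*m^3 - 1.23*m^2 + 2.82*m - 1.63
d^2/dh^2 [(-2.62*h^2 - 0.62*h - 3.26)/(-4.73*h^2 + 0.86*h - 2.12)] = (49.057668*h^3 + 279.980052*h^2 - 116.86884*h - 34.746336)/(105.823817*h^6 - 57.722082*h^5 + 152.786568*h^4 - 52.378472*h^3 + 68.479392*h^2 - 11.595552*h + 9.528128)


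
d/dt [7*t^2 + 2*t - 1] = 14*t + 2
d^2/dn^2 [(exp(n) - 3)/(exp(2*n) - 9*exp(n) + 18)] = (exp(n) + 6)*exp(n)/(exp(3*n) - 18*exp(2*n) + 108*exp(n) - 216)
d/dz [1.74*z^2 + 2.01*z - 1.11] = 3.48*z + 2.01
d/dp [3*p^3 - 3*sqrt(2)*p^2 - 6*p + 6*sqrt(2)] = 9*p^2 - 6*sqrt(2)*p - 6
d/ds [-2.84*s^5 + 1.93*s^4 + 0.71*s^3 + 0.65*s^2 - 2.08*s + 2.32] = -14.2*s^4 + 7.72*s^3 + 2.13*s^2 + 1.3*s - 2.08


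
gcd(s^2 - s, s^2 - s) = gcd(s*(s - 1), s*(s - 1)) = s^2 - s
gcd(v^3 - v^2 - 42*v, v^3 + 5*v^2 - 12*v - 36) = v + 6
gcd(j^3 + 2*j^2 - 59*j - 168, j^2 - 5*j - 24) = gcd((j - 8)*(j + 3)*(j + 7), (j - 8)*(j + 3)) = j^2 - 5*j - 24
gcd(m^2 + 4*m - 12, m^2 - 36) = m + 6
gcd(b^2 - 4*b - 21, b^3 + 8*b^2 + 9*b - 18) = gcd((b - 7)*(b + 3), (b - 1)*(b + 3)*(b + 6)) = b + 3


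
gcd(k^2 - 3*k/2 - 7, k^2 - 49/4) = k - 7/2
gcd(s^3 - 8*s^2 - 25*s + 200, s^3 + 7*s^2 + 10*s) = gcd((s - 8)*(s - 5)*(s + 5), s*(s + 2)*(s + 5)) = s + 5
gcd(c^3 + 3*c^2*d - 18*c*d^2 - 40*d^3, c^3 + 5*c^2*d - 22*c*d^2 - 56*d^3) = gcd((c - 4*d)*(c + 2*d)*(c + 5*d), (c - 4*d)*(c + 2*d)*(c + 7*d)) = c^2 - 2*c*d - 8*d^2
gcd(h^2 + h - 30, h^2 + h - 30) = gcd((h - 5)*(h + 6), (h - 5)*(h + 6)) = h^2 + h - 30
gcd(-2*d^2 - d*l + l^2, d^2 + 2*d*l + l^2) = d + l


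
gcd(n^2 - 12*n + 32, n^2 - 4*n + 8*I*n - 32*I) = n - 4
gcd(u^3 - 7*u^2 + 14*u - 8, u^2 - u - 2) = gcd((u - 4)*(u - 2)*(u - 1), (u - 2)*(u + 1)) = u - 2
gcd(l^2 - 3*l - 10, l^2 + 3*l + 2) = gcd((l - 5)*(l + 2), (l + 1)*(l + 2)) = l + 2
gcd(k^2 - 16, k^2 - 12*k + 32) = k - 4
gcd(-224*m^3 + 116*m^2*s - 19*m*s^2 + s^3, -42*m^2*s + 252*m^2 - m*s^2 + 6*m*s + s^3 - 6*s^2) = -7*m + s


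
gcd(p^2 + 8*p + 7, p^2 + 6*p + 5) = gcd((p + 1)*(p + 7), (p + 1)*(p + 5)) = p + 1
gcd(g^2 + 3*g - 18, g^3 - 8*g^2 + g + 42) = g - 3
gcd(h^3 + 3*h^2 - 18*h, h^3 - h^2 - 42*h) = h^2 + 6*h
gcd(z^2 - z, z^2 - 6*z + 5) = z - 1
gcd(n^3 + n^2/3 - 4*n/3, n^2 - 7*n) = n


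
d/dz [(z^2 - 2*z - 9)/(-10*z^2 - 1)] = 2*(-10*z^2 - 91*z + 1)/(100*z^4 + 20*z^2 + 1)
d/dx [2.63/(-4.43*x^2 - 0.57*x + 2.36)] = (23.3018*x + 1.4991)/(4.43*x^2 + 0.57*x - 2.36)^2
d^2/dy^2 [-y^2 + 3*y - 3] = -2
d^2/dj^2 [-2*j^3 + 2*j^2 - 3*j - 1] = 4 - 12*j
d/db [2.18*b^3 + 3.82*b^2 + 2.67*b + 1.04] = 6.54*b^2 + 7.64*b + 2.67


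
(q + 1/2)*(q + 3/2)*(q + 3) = q^3 + 5*q^2 + 27*q/4 + 9/4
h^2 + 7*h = h*(h + 7)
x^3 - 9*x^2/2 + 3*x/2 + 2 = (x - 4)*(x - 1)*(x + 1/2)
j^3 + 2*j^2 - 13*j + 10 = (j - 2)*(j - 1)*(j + 5)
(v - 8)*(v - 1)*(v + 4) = v^3 - 5*v^2 - 28*v + 32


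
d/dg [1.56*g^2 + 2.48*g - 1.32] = 3.12*g + 2.48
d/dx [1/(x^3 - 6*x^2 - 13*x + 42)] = (-3*x^2 + 12*x + 13)/(x^3 - 6*x^2 - 13*x + 42)^2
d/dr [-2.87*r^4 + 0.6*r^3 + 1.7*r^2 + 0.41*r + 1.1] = -11.48*r^3 + 1.8*r^2 + 3.4*r + 0.41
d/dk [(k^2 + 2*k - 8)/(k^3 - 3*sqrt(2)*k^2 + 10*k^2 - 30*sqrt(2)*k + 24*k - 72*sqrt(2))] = (-k^2 + 4*k - 24*sqrt(2) + 12)/(k^4 - 6*sqrt(2)*k^3 + 12*k^3 - 72*sqrt(2)*k^2 + 54*k^2 - 216*sqrt(2)*k + 216*k + 648)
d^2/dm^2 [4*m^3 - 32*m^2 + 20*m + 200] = 24*m - 64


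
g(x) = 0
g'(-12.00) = 0.00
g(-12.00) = 0.00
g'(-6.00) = 0.00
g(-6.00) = 0.00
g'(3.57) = 0.00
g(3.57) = 0.00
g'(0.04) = 0.00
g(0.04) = 0.00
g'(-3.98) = 0.00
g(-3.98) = 0.00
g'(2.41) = 0.00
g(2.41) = 0.00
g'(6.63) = 0.00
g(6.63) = 0.00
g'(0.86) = 0.00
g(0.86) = 0.00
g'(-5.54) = 0.00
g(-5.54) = 0.00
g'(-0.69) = 0.00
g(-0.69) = 0.00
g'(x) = 0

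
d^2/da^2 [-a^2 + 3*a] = -2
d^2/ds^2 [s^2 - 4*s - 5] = 2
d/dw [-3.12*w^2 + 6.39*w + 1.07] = 6.39 - 6.24*w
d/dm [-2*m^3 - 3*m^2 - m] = -6*m^2 - 6*m - 1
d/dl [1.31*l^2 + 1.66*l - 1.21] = 2.62*l + 1.66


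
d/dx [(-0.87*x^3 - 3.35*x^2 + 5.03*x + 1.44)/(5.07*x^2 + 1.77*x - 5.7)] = (-4.4109*x^4 - 3.0798*x^3 - 16.5546*x^2 + 23.5884*x - 31.2198)/(25.7049*x^4 + 17.9478*x^3 - 54.6651*x^2 - 20.178*x + 32.49)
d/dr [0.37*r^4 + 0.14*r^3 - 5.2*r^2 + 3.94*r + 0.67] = 1.48*r^3 + 0.42*r^2 - 10.4*r + 3.94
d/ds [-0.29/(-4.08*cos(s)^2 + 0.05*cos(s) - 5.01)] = (2.3664*cos(s) - 0.0145)*sin(s)/(4.08*cos(s)^2 - 0.05*cos(s) + 5.01)^2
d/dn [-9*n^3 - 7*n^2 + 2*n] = -27*n^2 - 14*n + 2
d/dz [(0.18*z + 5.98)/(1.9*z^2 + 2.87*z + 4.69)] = (0.342*z^2 + 0.5166*z - (0.18*z + 5.98)*(3.8*z + 2.87) + 0.8442)/(1.9*z^2 + 2.87*z + 4.69)^2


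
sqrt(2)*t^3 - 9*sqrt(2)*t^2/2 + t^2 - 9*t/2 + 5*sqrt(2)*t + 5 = (t - 5/2)*(t - 2)*(sqrt(2)*t + 1)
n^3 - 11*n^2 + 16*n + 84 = (n - 7)*(n - 6)*(n + 2)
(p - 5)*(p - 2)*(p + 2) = p^3 - 5*p^2 - 4*p + 20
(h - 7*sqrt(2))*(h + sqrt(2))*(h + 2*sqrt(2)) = h^3 - 4*sqrt(2)*h^2 - 38*h - 28*sqrt(2)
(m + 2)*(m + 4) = m^2 + 6*m + 8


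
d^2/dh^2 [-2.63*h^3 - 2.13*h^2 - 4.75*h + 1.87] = -15.78*h - 4.26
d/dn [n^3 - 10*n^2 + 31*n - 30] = 3*n^2 - 20*n + 31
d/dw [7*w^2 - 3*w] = 14*w - 3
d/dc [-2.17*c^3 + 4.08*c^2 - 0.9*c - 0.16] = -6.51*c^2 + 8.16*c - 0.9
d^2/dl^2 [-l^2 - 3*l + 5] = -2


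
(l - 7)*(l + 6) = l^2 - l - 42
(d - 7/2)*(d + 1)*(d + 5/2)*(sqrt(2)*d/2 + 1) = sqrt(2)*d^4/2 + d^3 - 39*sqrt(2)*d^2/8 - 39*d/4 - 35*sqrt(2)*d/8 - 35/4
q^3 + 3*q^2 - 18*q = q*(q - 3)*(q + 6)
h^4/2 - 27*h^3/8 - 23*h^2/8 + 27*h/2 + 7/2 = (h/2 + 1)*(h - 7)*(h - 2)*(h + 1/4)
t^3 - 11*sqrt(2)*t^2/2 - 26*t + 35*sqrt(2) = (t - 7*sqrt(2))*(t - sqrt(2))*(t + 5*sqrt(2)/2)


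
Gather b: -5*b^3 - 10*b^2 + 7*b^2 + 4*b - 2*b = -5*b^3 - 3*b^2 + 2*b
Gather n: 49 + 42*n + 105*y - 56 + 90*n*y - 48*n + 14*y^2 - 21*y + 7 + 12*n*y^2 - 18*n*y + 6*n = n*(12*y^2 + 72*y) + 14*y^2 + 84*y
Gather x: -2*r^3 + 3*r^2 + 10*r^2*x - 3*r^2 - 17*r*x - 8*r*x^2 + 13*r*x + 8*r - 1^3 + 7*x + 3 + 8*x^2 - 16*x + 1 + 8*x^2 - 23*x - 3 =-2*r^3 + 8*r + x^2*(16 - 8*r) + x*(10*r^2 - 4*r - 32)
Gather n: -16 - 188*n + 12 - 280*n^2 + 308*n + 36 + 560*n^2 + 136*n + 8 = 280*n^2 + 256*n + 40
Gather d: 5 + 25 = 30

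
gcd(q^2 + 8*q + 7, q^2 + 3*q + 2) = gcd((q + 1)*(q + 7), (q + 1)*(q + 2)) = q + 1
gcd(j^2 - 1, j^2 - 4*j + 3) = j - 1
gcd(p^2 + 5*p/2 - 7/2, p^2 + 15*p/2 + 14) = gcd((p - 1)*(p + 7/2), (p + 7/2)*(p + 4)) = p + 7/2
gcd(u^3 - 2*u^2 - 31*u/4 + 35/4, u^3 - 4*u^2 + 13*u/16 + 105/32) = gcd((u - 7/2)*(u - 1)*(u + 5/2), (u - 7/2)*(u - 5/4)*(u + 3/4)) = u - 7/2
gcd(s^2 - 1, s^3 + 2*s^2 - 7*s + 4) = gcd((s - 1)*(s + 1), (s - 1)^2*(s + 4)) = s - 1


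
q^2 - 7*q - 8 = (q - 8)*(q + 1)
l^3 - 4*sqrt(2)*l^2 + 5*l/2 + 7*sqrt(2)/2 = (l - 7*sqrt(2)/2)*(l - sqrt(2))*(l + sqrt(2)/2)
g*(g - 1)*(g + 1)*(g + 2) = g^4 + 2*g^3 - g^2 - 2*g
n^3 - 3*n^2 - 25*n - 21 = (n - 7)*(n + 1)*(n + 3)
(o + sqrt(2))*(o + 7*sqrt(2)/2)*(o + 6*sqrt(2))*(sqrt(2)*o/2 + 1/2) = sqrt(2)*o^4/2 + 11*o^3 + 143*sqrt(2)*o^2/4 + 145*o/2 + 21*sqrt(2)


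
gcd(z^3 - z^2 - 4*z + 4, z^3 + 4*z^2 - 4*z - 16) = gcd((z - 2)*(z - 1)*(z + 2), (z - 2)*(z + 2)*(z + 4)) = z^2 - 4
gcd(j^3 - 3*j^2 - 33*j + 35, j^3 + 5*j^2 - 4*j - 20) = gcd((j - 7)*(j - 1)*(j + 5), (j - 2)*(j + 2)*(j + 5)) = j + 5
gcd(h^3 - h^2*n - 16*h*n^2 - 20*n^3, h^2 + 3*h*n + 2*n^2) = h + 2*n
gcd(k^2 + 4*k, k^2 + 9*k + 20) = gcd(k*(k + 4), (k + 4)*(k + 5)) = k + 4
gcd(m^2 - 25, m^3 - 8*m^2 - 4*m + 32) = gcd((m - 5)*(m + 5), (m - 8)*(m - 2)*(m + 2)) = 1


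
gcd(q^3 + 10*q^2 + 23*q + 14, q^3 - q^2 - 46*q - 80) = q + 2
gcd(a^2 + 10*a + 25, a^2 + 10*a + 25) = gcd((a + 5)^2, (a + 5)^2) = a^2 + 10*a + 25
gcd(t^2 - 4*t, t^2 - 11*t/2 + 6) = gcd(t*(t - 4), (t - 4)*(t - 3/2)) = t - 4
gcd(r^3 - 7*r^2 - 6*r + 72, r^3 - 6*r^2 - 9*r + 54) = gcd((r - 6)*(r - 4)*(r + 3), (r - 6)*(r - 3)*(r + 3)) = r^2 - 3*r - 18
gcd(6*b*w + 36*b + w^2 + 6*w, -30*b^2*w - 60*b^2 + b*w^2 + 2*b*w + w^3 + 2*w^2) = 6*b + w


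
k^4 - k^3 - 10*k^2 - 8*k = k*(k - 4)*(k + 1)*(k + 2)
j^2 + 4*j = j*(j + 4)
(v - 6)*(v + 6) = v^2 - 36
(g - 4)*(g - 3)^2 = g^3 - 10*g^2 + 33*g - 36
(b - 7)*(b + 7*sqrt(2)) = b^2 - 7*b + 7*sqrt(2)*b - 49*sqrt(2)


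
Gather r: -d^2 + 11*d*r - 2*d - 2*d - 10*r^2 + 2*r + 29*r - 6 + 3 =-d^2 - 4*d - 10*r^2 + r*(11*d + 31) - 3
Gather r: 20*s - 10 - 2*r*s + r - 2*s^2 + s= r*(1 - 2*s) - 2*s^2 + 21*s - 10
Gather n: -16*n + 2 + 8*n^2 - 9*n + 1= 8*n^2 - 25*n + 3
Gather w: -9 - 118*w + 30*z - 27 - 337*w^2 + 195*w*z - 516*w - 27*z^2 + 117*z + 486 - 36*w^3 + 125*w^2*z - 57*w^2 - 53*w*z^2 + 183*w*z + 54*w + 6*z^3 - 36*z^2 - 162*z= -36*w^3 + w^2*(125*z - 394) + w*(-53*z^2 + 378*z - 580) + 6*z^3 - 63*z^2 - 15*z + 450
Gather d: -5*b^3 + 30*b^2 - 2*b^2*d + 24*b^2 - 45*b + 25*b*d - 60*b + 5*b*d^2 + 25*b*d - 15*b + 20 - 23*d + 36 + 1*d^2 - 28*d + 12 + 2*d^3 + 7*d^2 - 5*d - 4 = -5*b^3 + 54*b^2 - 120*b + 2*d^3 + d^2*(5*b + 8) + d*(-2*b^2 + 50*b - 56) + 64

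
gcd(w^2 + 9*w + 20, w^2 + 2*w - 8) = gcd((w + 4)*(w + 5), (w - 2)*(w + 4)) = w + 4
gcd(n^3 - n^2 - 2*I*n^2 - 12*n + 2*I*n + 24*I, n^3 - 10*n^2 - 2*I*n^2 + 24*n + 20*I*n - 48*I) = n^2 + n*(-4 - 2*I) + 8*I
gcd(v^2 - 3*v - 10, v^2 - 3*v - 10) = v^2 - 3*v - 10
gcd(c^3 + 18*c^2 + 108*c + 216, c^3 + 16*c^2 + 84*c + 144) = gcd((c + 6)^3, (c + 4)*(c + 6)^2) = c^2 + 12*c + 36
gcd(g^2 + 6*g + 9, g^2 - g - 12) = g + 3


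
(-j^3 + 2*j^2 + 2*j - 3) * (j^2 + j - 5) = -j^5 + j^4 + 9*j^3 - 11*j^2 - 13*j + 15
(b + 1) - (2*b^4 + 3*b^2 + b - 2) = -2*b^4 - 3*b^2 + 3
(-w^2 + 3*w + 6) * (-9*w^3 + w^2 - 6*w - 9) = 9*w^5 - 28*w^4 - 45*w^3 - 3*w^2 - 63*w - 54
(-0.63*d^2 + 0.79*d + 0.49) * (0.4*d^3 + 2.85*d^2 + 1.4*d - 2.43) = -0.252*d^5 - 1.4795*d^4 + 1.5655*d^3 + 4.0334*d^2 - 1.2337*d - 1.1907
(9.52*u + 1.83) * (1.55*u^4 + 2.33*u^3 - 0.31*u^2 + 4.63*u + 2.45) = 14.756*u^5 + 25.0181*u^4 + 1.3127*u^3 + 43.5103*u^2 + 31.7969*u + 4.4835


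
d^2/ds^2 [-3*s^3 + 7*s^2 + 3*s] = 14 - 18*s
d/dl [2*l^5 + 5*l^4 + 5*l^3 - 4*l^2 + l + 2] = 10*l^4 + 20*l^3 + 15*l^2 - 8*l + 1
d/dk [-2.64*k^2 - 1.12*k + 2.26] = -5.28*k - 1.12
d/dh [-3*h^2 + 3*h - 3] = 3 - 6*h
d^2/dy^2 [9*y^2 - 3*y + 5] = 18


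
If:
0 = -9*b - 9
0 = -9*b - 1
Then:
No Solution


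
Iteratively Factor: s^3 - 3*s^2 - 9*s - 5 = (s - 5)*(s^2 + 2*s + 1) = (s - 5)*(s + 1)*(s + 1)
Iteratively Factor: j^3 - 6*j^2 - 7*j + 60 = (j - 4)*(j^2 - 2*j - 15) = (j - 5)*(j - 4)*(j + 3)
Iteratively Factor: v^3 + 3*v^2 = (v + 3)*(v^2) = v*(v + 3)*(v)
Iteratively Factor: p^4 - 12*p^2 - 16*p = (p + 2)*(p^3 - 2*p^2 - 8*p) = p*(p + 2)*(p^2 - 2*p - 8) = p*(p - 4)*(p + 2)*(p + 2)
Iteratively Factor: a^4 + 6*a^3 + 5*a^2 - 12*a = (a - 1)*(a^3 + 7*a^2 + 12*a) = a*(a - 1)*(a^2 + 7*a + 12) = a*(a - 1)*(a + 4)*(a + 3)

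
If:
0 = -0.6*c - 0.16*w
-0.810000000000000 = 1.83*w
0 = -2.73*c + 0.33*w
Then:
No Solution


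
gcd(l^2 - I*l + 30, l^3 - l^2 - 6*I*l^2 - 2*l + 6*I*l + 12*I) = l - 6*I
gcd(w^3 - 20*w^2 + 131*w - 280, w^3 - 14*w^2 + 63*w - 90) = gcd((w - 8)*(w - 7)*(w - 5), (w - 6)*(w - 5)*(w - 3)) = w - 5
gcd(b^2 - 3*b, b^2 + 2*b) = b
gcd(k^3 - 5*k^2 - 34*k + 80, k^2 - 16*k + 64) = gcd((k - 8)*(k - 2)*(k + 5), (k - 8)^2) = k - 8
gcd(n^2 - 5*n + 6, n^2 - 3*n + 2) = n - 2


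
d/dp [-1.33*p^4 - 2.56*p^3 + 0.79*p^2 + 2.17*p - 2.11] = -5.32*p^3 - 7.68*p^2 + 1.58*p + 2.17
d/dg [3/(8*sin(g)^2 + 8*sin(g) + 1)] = -(24*sin(2*g) + 24*cos(g))/(8*sin(g) - 4*cos(2*g) + 5)^2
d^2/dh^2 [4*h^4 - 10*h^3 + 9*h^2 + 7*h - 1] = 48*h^2 - 60*h + 18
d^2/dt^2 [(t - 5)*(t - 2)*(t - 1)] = 6*t - 16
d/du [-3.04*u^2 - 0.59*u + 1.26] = -6.08*u - 0.59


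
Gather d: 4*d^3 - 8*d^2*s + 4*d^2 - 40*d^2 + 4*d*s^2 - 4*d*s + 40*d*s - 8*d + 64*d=4*d^3 + d^2*(-8*s - 36) + d*(4*s^2 + 36*s + 56)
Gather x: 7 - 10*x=7 - 10*x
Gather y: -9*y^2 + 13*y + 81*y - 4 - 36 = -9*y^2 + 94*y - 40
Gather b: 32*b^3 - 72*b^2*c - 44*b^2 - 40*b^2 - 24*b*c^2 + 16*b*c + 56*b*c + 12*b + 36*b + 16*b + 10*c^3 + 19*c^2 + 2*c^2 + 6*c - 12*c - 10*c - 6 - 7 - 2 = 32*b^3 + b^2*(-72*c - 84) + b*(-24*c^2 + 72*c + 64) + 10*c^3 + 21*c^2 - 16*c - 15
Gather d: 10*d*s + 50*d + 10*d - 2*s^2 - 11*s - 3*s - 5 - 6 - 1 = d*(10*s + 60) - 2*s^2 - 14*s - 12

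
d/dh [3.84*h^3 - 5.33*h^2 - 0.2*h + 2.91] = 11.52*h^2 - 10.66*h - 0.2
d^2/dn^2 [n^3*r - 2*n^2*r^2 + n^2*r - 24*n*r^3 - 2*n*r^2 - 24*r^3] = 2*r*(3*n - 2*r + 1)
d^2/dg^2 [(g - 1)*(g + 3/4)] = 2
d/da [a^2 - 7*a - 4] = 2*a - 7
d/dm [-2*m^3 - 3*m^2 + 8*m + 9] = -6*m^2 - 6*m + 8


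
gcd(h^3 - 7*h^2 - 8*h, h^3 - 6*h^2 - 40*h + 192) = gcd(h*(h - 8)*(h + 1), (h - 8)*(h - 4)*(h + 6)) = h - 8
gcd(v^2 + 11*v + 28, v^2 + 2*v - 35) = v + 7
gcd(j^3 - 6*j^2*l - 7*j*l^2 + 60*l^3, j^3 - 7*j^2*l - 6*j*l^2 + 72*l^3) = j^2 - j*l - 12*l^2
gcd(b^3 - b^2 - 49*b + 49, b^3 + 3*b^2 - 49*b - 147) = b^2 - 49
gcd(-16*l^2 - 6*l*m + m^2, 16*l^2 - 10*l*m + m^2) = 8*l - m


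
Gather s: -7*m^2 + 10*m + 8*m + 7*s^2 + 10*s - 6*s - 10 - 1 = -7*m^2 + 18*m + 7*s^2 + 4*s - 11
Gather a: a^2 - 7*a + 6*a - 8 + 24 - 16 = a^2 - a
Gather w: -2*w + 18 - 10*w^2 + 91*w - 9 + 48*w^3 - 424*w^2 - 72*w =48*w^3 - 434*w^2 + 17*w + 9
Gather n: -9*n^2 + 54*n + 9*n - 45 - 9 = -9*n^2 + 63*n - 54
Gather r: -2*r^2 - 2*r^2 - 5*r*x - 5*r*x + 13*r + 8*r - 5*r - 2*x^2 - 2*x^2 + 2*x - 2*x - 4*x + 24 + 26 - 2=-4*r^2 + r*(16 - 10*x) - 4*x^2 - 4*x + 48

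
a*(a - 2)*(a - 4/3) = a^3 - 10*a^2/3 + 8*a/3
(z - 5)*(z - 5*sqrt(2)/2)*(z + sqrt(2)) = z^3 - 5*z^2 - 3*sqrt(2)*z^2/2 - 5*z + 15*sqrt(2)*z/2 + 25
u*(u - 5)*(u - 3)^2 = u^4 - 11*u^3 + 39*u^2 - 45*u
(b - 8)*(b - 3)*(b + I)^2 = b^4 - 11*b^3 + 2*I*b^3 + 23*b^2 - 22*I*b^2 + 11*b + 48*I*b - 24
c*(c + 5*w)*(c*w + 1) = c^3*w + 5*c^2*w^2 + c^2 + 5*c*w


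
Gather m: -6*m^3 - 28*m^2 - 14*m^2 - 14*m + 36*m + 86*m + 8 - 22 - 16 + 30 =-6*m^3 - 42*m^2 + 108*m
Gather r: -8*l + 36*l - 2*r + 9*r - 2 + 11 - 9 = 28*l + 7*r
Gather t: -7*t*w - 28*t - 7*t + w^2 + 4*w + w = t*(-7*w - 35) + w^2 + 5*w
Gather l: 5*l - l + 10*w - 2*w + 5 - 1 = 4*l + 8*w + 4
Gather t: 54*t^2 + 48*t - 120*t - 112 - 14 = 54*t^2 - 72*t - 126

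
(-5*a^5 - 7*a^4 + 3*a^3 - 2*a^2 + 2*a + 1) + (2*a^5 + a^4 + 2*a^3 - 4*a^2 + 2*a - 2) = -3*a^5 - 6*a^4 + 5*a^3 - 6*a^2 + 4*a - 1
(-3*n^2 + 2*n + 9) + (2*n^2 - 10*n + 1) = -n^2 - 8*n + 10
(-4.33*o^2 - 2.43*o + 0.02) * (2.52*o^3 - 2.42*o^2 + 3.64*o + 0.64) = -10.9116*o^5 + 4.355*o^4 - 9.8302*o^3 - 11.6648*o^2 - 1.4824*o + 0.0128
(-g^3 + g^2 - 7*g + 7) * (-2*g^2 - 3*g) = 2*g^5 + g^4 + 11*g^3 + 7*g^2 - 21*g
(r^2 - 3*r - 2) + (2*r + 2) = r^2 - r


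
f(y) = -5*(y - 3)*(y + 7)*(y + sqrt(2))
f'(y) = -5*(y - 3)*(y + 7) - 5*(y - 3)*(y + sqrt(2)) - 5*(y + 7)*(y + sqrt(2))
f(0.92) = 192.26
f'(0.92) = 14.21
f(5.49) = -1073.61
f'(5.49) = -672.63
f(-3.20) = -210.37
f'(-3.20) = 96.37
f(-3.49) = -236.43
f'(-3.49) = 82.97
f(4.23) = -389.81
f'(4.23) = -420.70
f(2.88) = 25.46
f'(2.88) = -203.63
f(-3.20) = -210.37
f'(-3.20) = 96.37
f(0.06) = 153.00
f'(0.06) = 73.41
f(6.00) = -1445.77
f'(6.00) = -788.14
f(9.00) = -4998.82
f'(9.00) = -1625.56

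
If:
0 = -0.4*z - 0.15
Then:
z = -0.38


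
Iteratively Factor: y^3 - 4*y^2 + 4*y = (y - 2)*(y^2 - 2*y) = (y - 2)^2*(y)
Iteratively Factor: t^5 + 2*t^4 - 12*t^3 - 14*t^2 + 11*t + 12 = (t + 1)*(t^4 + t^3 - 13*t^2 - t + 12) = (t - 3)*(t + 1)*(t^3 + 4*t^2 - t - 4) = (t - 3)*(t + 1)^2*(t^2 + 3*t - 4) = (t - 3)*(t - 1)*(t + 1)^2*(t + 4)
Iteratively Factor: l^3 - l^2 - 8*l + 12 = (l + 3)*(l^2 - 4*l + 4) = (l - 2)*(l + 3)*(l - 2)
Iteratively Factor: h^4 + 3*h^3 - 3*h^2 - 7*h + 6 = (h - 1)*(h^3 + 4*h^2 + h - 6) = (h - 1)*(h + 2)*(h^2 + 2*h - 3) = (h - 1)*(h + 2)*(h + 3)*(h - 1)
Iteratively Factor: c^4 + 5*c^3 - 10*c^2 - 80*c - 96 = (c + 4)*(c^3 + c^2 - 14*c - 24) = (c + 2)*(c + 4)*(c^2 - c - 12) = (c - 4)*(c + 2)*(c + 4)*(c + 3)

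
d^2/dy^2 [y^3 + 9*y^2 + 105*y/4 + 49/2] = 6*y + 18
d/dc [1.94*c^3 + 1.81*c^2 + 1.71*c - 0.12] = 5.82*c^2 + 3.62*c + 1.71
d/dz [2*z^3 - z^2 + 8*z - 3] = 6*z^2 - 2*z + 8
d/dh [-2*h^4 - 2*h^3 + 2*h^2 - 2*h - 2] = -8*h^3 - 6*h^2 + 4*h - 2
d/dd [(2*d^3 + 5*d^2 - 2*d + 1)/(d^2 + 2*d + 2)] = 2*(d^4 + 4*d^3 + 12*d^2 + 9*d - 3)/(d^4 + 4*d^3 + 8*d^2 + 8*d + 4)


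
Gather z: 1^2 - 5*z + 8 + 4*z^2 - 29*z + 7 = 4*z^2 - 34*z + 16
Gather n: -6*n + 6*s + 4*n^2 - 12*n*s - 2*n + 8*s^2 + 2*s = 4*n^2 + n*(-12*s - 8) + 8*s^2 + 8*s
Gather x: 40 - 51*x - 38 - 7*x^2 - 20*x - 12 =-7*x^2 - 71*x - 10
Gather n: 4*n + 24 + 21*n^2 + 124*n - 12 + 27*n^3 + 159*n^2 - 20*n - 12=27*n^3 + 180*n^2 + 108*n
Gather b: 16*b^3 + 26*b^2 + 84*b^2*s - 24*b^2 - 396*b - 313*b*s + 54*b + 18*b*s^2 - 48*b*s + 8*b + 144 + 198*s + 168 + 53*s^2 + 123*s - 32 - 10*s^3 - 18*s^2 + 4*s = 16*b^3 + b^2*(84*s + 2) + b*(18*s^2 - 361*s - 334) - 10*s^3 + 35*s^2 + 325*s + 280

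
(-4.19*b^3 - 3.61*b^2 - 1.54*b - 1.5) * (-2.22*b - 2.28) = 9.3018*b^4 + 17.5674*b^3 + 11.6496*b^2 + 6.8412*b + 3.42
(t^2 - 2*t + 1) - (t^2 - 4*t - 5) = 2*t + 6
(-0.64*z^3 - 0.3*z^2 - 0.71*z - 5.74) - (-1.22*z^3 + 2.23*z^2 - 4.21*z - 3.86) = 0.58*z^3 - 2.53*z^2 + 3.5*z - 1.88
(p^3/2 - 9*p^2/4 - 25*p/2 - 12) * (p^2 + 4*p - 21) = p^5/2 - p^4/4 - 32*p^3 - 59*p^2/4 + 429*p/2 + 252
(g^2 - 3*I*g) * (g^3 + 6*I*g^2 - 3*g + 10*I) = g^5 + 3*I*g^4 + 15*g^3 + 19*I*g^2 + 30*g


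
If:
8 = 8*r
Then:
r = 1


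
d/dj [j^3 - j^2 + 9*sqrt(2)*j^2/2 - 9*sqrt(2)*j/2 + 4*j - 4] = 3*j^2 - 2*j + 9*sqrt(2)*j - 9*sqrt(2)/2 + 4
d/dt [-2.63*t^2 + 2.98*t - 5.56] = 2.98 - 5.26*t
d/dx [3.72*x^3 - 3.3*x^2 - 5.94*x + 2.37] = 11.16*x^2 - 6.6*x - 5.94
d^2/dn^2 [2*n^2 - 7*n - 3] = 4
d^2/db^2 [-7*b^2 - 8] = -14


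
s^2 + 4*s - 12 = (s - 2)*(s + 6)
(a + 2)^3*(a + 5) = a^4 + 11*a^3 + 42*a^2 + 68*a + 40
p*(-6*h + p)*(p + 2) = -6*h*p^2 - 12*h*p + p^3 + 2*p^2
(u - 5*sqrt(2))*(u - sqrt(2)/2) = u^2 - 11*sqrt(2)*u/2 + 5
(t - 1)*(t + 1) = t^2 - 1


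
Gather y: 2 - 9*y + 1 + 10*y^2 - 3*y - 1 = 10*y^2 - 12*y + 2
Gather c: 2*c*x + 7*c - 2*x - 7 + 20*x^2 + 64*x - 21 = c*(2*x + 7) + 20*x^2 + 62*x - 28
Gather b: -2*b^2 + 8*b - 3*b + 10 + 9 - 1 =-2*b^2 + 5*b + 18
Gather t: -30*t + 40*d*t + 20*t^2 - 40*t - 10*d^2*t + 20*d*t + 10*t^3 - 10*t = 10*t^3 + 20*t^2 + t*(-10*d^2 + 60*d - 80)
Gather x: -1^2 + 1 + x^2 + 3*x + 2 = x^2 + 3*x + 2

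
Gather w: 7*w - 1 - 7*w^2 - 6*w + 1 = -7*w^2 + w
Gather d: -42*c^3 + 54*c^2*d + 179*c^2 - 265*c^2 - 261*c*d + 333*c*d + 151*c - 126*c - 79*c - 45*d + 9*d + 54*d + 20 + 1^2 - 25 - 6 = -42*c^3 - 86*c^2 - 54*c + d*(54*c^2 + 72*c + 18) - 10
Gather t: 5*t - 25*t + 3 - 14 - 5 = -20*t - 16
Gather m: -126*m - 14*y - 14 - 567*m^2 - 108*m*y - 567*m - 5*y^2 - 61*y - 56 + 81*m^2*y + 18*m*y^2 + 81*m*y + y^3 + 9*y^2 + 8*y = m^2*(81*y - 567) + m*(18*y^2 - 27*y - 693) + y^3 + 4*y^2 - 67*y - 70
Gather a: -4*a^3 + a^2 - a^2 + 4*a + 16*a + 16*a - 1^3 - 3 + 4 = -4*a^3 + 36*a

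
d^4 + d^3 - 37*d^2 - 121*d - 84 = (d - 7)*(d + 1)*(d + 3)*(d + 4)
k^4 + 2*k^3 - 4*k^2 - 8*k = k*(k - 2)*(k + 2)^2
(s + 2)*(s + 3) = s^2 + 5*s + 6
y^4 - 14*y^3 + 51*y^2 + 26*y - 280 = (y - 7)*(y - 5)*(y - 4)*(y + 2)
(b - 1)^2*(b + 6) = b^3 + 4*b^2 - 11*b + 6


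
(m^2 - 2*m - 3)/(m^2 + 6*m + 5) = (m - 3)/(m + 5)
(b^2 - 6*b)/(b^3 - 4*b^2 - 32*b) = (6 - b)/(-b^2 + 4*b + 32)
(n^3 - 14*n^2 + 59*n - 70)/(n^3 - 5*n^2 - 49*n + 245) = (n - 2)/(n + 7)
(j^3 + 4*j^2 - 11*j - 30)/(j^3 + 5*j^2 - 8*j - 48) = (j^2 + 7*j + 10)/(j^2 + 8*j + 16)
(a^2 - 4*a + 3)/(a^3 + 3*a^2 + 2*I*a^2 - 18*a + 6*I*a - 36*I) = (a - 1)/(a^2 + 2*a*(3 + I) + 12*I)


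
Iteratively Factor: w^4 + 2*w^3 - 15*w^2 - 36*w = (w)*(w^3 + 2*w^2 - 15*w - 36) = w*(w + 3)*(w^2 - w - 12) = w*(w - 4)*(w + 3)*(w + 3)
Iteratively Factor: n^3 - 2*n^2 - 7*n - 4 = (n - 4)*(n^2 + 2*n + 1) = (n - 4)*(n + 1)*(n + 1)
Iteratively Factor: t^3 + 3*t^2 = (t)*(t^2 + 3*t) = t*(t + 3)*(t)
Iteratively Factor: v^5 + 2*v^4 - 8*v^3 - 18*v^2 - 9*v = (v + 1)*(v^4 + v^3 - 9*v^2 - 9*v) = v*(v + 1)*(v^3 + v^2 - 9*v - 9) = v*(v - 3)*(v + 1)*(v^2 + 4*v + 3) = v*(v - 3)*(v + 1)^2*(v + 3)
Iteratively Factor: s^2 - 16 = (s + 4)*(s - 4)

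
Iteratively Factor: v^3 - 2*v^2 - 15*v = (v)*(v^2 - 2*v - 15) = v*(v - 5)*(v + 3)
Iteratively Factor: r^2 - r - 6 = (r - 3)*(r + 2)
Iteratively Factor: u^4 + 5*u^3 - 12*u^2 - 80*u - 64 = (u + 4)*(u^3 + u^2 - 16*u - 16) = (u - 4)*(u + 4)*(u^2 + 5*u + 4) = (u - 4)*(u + 4)^2*(u + 1)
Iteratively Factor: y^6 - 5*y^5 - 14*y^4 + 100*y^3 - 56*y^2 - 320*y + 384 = (y - 4)*(y^5 - y^4 - 18*y^3 + 28*y^2 + 56*y - 96) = (y - 4)*(y + 2)*(y^4 - 3*y^3 - 12*y^2 + 52*y - 48) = (y - 4)*(y - 3)*(y + 2)*(y^3 - 12*y + 16) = (y - 4)*(y - 3)*(y - 2)*(y + 2)*(y^2 + 2*y - 8) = (y - 4)*(y - 3)*(y - 2)*(y + 2)*(y + 4)*(y - 2)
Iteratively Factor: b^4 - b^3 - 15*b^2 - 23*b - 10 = (b + 1)*(b^3 - 2*b^2 - 13*b - 10) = (b + 1)^2*(b^2 - 3*b - 10) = (b - 5)*(b + 1)^2*(b + 2)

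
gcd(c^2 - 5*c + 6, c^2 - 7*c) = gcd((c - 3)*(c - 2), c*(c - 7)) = 1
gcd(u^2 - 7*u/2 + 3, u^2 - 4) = u - 2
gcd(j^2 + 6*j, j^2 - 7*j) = j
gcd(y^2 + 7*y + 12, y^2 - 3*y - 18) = y + 3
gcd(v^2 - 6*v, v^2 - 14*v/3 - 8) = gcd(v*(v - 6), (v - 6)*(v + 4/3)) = v - 6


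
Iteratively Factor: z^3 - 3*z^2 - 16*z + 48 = (z + 4)*(z^2 - 7*z + 12) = (z - 4)*(z + 4)*(z - 3)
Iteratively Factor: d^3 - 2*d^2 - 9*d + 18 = (d - 2)*(d^2 - 9) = (d - 3)*(d - 2)*(d + 3)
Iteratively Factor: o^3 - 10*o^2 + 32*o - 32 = (o - 4)*(o^2 - 6*o + 8) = (o - 4)*(o - 2)*(o - 4)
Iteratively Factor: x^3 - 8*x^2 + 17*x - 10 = (x - 2)*(x^2 - 6*x + 5) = (x - 2)*(x - 1)*(x - 5)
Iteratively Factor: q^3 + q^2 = (q)*(q^2 + q) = q*(q + 1)*(q)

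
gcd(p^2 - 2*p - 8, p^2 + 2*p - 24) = p - 4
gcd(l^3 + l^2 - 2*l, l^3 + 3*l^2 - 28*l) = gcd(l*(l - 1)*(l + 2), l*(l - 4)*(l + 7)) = l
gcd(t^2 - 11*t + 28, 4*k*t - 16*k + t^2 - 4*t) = t - 4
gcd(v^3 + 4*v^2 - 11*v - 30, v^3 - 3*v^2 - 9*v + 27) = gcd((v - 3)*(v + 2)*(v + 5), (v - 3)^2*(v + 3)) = v - 3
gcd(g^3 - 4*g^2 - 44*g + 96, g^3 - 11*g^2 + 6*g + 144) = g - 8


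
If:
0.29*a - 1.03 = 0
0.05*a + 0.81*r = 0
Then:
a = 3.55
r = -0.22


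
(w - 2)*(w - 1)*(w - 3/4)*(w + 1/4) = w^4 - 7*w^3/2 + 53*w^2/16 - 7*w/16 - 3/8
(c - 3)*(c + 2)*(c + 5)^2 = c^4 + 9*c^3 + 9*c^2 - 85*c - 150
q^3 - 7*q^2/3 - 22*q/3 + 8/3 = (q - 4)*(q - 1/3)*(q + 2)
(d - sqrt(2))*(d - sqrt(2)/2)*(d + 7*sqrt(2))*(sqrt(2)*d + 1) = sqrt(2)*d^4 + 12*d^3 - 29*sqrt(2)*d^2/2 - 6*d + 7*sqrt(2)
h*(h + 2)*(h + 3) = h^3 + 5*h^2 + 6*h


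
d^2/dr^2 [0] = 0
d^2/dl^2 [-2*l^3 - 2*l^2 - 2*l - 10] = -12*l - 4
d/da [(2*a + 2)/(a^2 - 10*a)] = 2*(-a^2 - 2*a + 10)/(a^2*(a^2 - 20*a + 100))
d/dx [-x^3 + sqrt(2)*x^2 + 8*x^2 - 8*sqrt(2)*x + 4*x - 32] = -3*x^2 + 2*sqrt(2)*x + 16*x - 8*sqrt(2) + 4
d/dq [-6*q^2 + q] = 1 - 12*q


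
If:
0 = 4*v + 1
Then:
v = -1/4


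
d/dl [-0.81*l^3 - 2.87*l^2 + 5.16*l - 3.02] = -2.43*l^2 - 5.74*l + 5.16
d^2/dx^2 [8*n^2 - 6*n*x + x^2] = 2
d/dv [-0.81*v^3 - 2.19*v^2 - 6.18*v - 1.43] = -2.43*v^2 - 4.38*v - 6.18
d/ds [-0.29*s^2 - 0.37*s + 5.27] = -0.58*s - 0.37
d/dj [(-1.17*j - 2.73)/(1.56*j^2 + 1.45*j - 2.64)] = (1.8252*j^2 + 8.5176*j + 7.0473)/(2.4336*j^4 + 4.524*j^3 - 6.1343*j^2 - 7.656*j + 6.9696)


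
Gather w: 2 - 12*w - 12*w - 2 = -24*w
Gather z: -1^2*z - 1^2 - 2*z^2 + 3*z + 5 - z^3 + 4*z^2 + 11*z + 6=-z^3 + 2*z^2 + 13*z + 10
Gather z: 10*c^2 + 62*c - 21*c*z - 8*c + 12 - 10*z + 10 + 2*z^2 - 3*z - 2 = 10*c^2 + 54*c + 2*z^2 + z*(-21*c - 13) + 20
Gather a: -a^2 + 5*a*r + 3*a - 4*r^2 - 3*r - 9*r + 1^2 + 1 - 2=-a^2 + a*(5*r + 3) - 4*r^2 - 12*r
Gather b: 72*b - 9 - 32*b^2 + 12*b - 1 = -32*b^2 + 84*b - 10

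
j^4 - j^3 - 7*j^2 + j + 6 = (j - 3)*(j - 1)*(j + 1)*(j + 2)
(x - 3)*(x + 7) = x^2 + 4*x - 21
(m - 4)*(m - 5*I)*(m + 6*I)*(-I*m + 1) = -I*m^4 + 2*m^3 + 4*I*m^3 - 8*m^2 - 29*I*m^2 + 30*m + 116*I*m - 120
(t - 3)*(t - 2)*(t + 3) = t^3 - 2*t^2 - 9*t + 18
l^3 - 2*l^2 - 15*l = l*(l - 5)*(l + 3)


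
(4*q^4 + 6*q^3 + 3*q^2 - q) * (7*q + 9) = 28*q^5 + 78*q^4 + 75*q^3 + 20*q^2 - 9*q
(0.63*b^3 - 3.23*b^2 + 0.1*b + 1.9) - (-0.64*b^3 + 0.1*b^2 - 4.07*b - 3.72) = 1.27*b^3 - 3.33*b^2 + 4.17*b + 5.62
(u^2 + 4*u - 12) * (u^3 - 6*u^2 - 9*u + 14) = u^5 - 2*u^4 - 45*u^3 + 50*u^2 + 164*u - 168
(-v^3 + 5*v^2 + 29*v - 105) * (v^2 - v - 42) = -v^5 + 6*v^4 + 66*v^3 - 344*v^2 - 1113*v + 4410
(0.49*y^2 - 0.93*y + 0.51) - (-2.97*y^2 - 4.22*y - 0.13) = 3.46*y^2 + 3.29*y + 0.64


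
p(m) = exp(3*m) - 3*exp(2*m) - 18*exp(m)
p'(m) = 3*exp(3*m) - 6*exp(2*m) - 18*exp(m)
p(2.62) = 1778.27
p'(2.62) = 6395.30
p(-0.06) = -18.78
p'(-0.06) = -19.77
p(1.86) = 25.65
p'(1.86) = 432.00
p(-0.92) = -7.59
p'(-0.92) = -7.94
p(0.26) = -26.21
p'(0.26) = -26.89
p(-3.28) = -0.68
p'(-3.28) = -0.69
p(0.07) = -21.52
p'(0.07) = -22.51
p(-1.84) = -2.93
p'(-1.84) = -3.00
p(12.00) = 4311152076819219.45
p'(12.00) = 12933535703683220.37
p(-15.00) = 0.00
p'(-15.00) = 0.00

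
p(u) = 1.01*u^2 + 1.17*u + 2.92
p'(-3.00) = -4.89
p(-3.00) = 8.50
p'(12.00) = 25.41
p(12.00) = 162.40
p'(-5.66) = -10.26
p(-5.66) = 28.65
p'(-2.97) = -4.83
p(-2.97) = 8.35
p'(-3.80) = -6.51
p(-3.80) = 13.06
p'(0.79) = 2.77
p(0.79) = 4.47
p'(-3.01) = -4.91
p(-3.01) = 8.55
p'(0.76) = 2.71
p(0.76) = 4.39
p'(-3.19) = -5.27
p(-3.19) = 9.47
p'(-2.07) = -3.01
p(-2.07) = 4.83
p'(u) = 2.02*u + 1.17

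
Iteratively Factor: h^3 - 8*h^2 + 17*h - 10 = (h - 5)*(h^2 - 3*h + 2) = (h - 5)*(h - 1)*(h - 2)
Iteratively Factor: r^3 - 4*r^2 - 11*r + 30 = (r - 2)*(r^2 - 2*r - 15) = (r - 5)*(r - 2)*(r + 3)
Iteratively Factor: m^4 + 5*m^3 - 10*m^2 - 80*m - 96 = (m - 4)*(m^3 + 9*m^2 + 26*m + 24) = (m - 4)*(m + 3)*(m^2 + 6*m + 8) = (m - 4)*(m + 3)*(m + 4)*(m + 2)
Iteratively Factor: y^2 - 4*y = (y)*(y - 4)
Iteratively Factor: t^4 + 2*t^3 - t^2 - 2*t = (t)*(t^3 + 2*t^2 - t - 2) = t*(t + 2)*(t^2 - 1) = t*(t + 1)*(t + 2)*(t - 1)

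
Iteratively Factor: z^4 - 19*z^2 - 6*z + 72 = (z - 2)*(z^3 + 2*z^2 - 15*z - 36) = (z - 4)*(z - 2)*(z^2 + 6*z + 9) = (z - 4)*(z - 2)*(z + 3)*(z + 3)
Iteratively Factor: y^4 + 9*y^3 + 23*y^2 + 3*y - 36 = (y + 4)*(y^3 + 5*y^2 + 3*y - 9) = (y + 3)*(y + 4)*(y^2 + 2*y - 3) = (y + 3)^2*(y + 4)*(y - 1)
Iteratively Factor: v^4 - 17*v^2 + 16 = (v - 1)*(v^3 + v^2 - 16*v - 16) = (v - 1)*(v + 1)*(v^2 - 16) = (v - 4)*(v - 1)*(v + 1)*(v + 4)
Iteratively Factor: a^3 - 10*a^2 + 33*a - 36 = (a - 3)*(a^2 - 7*a + 12) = (a - 3)^2*(a - 4)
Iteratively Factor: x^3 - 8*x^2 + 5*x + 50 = (x + 2)*(x^2 - 10*x + 25) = (x - 5)*(x + 2)*(x - 5)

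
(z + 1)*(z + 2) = z^2 + 3*z + 2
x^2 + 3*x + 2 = (x + 1)*(x + 2)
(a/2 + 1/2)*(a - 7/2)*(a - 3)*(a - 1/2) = a^4/2 - 3*a^3 + 27*a^2/8 + 17*a/4 - 21/8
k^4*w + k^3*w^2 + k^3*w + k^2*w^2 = k^2*(k + w)*(k*w + w)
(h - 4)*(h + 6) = h^2 + 2*h - 24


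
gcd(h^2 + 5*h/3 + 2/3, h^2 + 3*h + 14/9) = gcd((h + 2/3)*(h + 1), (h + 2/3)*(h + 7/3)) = h + 2/3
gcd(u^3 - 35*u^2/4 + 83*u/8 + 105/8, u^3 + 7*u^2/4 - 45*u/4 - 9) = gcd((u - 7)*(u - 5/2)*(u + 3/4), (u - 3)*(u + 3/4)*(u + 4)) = u + 3/4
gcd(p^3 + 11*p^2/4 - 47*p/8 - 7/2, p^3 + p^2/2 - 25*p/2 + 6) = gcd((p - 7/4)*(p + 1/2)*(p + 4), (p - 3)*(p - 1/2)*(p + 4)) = p + 4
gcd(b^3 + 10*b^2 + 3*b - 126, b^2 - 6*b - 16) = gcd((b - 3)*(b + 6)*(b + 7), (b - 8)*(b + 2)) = 1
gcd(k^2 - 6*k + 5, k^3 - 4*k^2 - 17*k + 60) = k - 5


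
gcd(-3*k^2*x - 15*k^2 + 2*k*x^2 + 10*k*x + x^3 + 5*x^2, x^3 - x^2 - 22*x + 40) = x + 5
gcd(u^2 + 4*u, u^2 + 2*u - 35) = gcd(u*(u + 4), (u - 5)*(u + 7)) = 1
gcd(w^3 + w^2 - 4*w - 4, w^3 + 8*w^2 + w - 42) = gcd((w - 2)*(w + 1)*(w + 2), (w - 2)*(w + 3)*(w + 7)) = w - 2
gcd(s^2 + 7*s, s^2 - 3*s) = s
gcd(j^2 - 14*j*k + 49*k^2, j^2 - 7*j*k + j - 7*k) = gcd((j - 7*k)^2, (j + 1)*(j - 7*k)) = j - 7*k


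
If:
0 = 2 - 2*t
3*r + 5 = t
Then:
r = -4/3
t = 1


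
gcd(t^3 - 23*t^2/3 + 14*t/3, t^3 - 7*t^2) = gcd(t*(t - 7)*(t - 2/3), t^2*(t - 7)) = t^2 - 7*t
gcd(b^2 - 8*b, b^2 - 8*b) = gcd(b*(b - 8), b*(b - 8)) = b^2 - 8*b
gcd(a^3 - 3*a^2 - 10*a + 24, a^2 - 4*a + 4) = a - 2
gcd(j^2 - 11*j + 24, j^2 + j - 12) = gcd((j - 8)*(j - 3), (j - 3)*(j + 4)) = j - 3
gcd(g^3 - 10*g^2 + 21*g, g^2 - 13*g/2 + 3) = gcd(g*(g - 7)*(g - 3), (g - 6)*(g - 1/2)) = 1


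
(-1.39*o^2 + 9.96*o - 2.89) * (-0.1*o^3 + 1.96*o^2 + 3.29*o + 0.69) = 0.139*o^5 - 3.7204*o^4 + 15.2375*o^3 + 26.1449*o^2 - 2.6357*o - 1.9941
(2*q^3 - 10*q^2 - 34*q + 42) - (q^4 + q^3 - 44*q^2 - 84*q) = -q^4 + q^3 + 34*q^2 + 50*q + 42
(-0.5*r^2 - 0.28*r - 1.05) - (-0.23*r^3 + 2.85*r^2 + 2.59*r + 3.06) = 0.23*r^3 - 3.35*r^2 - 2.87*r - 4.11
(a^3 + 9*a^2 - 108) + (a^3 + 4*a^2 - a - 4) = 2*a^3 + 13*a^2 - a - 112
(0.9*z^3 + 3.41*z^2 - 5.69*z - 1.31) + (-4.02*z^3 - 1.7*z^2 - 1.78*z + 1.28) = -3.12*z^3 + 1.71*z^2 - 7.47*z - 0.03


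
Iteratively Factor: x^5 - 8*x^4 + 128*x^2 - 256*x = (x + 4)*(x^4 - 12*x^3 + 48*x^2 - 64*x) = (x - 4)*(x + 4)*(x^3 - 8*x^2 + 16*x) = (x - 4)^2*(x + 4)*(x^2 - 4*x) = x*(x - 4)^2*(x + 4)*(x - 4)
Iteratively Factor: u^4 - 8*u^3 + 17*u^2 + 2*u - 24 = (u - 2)*(u^3 - 6*u^2 + 5*u + 12) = (u - 3)*(u - 2)*(u^2 - 3*u - 4) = (u - 4)*(u - 3)*(u - 2)*(u + 1)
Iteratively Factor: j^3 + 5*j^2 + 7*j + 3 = (j + 3)*(j^2 + 2*j + 1) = (j + 1)*(j + 3)*(j + 1)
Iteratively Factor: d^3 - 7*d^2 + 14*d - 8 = (d - 2)*(d^2 - 5*d + 4) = (d - 4)*(d - 2)*(d - 1)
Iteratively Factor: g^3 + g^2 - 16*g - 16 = (g + 1)*(g^2 - 16) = (g + 1)*(g + 4)*(g - 4)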